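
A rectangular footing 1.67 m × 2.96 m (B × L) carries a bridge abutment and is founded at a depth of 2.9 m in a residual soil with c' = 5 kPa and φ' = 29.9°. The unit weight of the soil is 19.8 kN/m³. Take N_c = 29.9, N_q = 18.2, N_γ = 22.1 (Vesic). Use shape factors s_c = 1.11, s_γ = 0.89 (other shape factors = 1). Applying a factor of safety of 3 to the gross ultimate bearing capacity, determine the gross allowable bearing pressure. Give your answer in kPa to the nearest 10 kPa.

q_all ≈ 510 kPa

q = γ·D_f = 19.8 × 2.9 = 57.42 kPa.
c·N_c·s_c = 5 × 29.9 × 1.11 = 165.95 kPa
q·N_q = 57.42 × 18.2 = 1045 kPa
0.5·γ·B·N_γ·s_γ = 0.5 × 19.8 × 1.67 × 22.1 × 0.89 = 325.19 kPa
q_ult = 165.95 + 1045 + 325.19 = 1536.2 kPa.
q_all = q_ult / FS = 1536.2 / 3 = 512.06 kPa.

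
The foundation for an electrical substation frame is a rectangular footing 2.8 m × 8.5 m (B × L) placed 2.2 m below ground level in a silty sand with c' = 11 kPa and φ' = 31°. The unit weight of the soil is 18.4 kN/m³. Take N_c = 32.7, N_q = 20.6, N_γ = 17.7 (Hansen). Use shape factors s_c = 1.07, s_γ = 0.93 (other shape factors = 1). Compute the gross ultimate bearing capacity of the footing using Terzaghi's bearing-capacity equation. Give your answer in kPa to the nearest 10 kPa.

q_ult ≈ 1640 kPa

Overburden at base level: q = 18.4 × 2.2 = 40.48 kPa.
Cohesion term c·N_c·s_c = 11 × 32.7 × 1.07 = 384.88 kPa; surcharge term q·N_q = 40.48 × 20.6 = 833.89 kPa; self-weight term 0.5·γ·B·N_γ·s_γ = 0.5 × 18.4 × 2.8 × 17.7 × 0.93 = 424.04 kPa.
q_ult = 384.88 + 833.89 + 424.04 = 1642.8 kPa.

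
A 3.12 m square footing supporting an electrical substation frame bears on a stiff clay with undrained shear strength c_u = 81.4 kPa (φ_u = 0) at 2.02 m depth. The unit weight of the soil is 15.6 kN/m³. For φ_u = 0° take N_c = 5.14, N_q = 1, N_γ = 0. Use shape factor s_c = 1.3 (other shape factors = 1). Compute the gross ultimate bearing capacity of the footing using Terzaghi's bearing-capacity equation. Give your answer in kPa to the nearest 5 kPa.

q_ult ≈ 575 kPa

Effective surcharge at the founding depth q = γ·D_f = 15.6 × 2.02 = 31.512 kPa.
q_ult = c·N_c·s_c + q·N_q
     = 81.4 × 5.14 × 1.3 + 31.512 × 1
     = 543.91 + 31.512 = 575.43 kPa.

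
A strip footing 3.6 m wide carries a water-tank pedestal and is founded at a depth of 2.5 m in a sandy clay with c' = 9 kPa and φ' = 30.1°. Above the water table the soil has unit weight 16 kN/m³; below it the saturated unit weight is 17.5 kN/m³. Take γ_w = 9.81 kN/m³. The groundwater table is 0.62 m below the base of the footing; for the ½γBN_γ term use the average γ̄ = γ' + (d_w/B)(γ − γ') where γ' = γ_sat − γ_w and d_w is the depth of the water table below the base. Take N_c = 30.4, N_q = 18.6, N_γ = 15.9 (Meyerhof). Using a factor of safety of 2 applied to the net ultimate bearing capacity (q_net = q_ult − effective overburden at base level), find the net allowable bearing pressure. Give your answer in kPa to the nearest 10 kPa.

Overburden at base level: q = 16 × 2.5 = 40 kPa.
The water table is 0.62 m below the base (< B = 3.6 m), so the ½γBN_γ term uses γ̄ = γ' + (d_w/B)(γ − γ') = 7.69 + (0.62/3.6)(16 − 7.69) = 9.1212 kN/m³.
Cohesion term c·N_c = 9 × 30.4 = 273.6 kPa; surcharge term q·N_q = 40 × 18.6 = 744 kPa; self-weight term 0.5·γ·B·N_γ = 0.5 × 9.1212 × 3.6 × 15.9 = 261.05 kPa.
q_ult = 273.6 + 744 + 261.05 = 1278.6 kPa.
Net ultimate: q_net = 1278.6 − 40 = 1238.6 kPa.
q_all(net) = 1238.6 / 2 = 619.32 kPa.

q_all(net) ≈ 620 kPa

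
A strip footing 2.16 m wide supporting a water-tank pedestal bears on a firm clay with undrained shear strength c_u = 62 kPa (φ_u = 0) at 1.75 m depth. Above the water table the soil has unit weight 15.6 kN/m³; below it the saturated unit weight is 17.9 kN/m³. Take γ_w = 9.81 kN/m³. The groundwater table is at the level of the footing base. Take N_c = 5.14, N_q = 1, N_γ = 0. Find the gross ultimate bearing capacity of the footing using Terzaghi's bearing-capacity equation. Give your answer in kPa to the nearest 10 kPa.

q_ult ≈ 350 kPa

Overburden at base level: q = 15.6 × 1.75 = 27.3 kPa.
Cohesion term c·N_c = 62 × 5.14 = 318.68 kPa; surcharge term q·N_q = 27.3 × 1 = 27.3 kPa.
q_ult = 318.68 + 27.3 = 345.98 kPa.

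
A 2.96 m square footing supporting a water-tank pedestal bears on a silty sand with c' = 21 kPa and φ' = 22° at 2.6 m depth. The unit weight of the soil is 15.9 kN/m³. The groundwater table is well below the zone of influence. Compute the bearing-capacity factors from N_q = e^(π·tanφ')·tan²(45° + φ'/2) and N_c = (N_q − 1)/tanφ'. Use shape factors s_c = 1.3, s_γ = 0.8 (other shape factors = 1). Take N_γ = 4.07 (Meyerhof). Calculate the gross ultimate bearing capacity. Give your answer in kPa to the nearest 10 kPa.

q_ult ≈ 860 kPa

tan22° = 0.404, so N_q = e^(π×0.404)·tan²(56°) = 3.558 × 2.198 = 7.82.
N_c = (7.82 − 1)/tan22° = 16.88.
Effective surcharge at the founding depth q = γ·D_f = 15.9 × 2.6 = 41.34 kPa.
q_ult = c·N_c·s_c + q·N_q + 0.5·γ·B·N_γ·s_γ
     = 21 × 16.883 × 1.3 + 41.34 × 7.8211 + 0.5 × 15.9 × 2.96 × 4.07 × 0.8
     = 460.9 + 323.33 + 76.62 = 860.85 kPa.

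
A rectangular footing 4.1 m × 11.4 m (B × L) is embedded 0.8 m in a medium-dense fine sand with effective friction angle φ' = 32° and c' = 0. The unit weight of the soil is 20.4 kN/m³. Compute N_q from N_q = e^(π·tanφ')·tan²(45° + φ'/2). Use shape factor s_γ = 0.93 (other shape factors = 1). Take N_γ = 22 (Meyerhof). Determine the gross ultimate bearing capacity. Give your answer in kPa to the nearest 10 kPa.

tan32° = 0.6249, so N_q = e^(π×0.6249)·tan²(61°) = 7.121 × 3.255 = 23.18.
Overburden at base level: q = 20.4 × 0.8 = 16.32 kPa.
Surcharge term q·N_q = 16.32 × 23.177 = 378.24 kPa; self-weight term 0.5·γ·B·N_γ·s_γ = 0.5 × 20.4 × 4.1 × 22 × 0.93 = 855.64 kPa.
q_ult = 378.24 + 855.64 = 1233.9 kPa.

q_ult ≈ 1230 kPa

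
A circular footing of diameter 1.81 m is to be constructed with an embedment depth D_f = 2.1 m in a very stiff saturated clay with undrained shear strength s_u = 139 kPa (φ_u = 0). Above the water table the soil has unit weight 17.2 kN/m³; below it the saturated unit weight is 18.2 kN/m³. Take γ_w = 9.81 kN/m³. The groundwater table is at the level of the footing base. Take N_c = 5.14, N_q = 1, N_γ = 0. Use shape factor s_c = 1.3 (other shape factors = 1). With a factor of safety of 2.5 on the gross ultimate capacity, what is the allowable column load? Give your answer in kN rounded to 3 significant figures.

P_all ≈ 993 kN

Effective surcharge at the founding depth q = γ·D_f = 17.2 × 2.1 = 36.12 kPa.
q_ult = c·N_c·s_c + q·N_q
     = 139 × 5.14 × 1.3 + 36.12 × 1
     = 928.8 + 36.12 = 964.92 kPa.
Gross allowable pressure q_all = 964.92 / 2.5 = 385.97 kPa.
Footing area = 2.573 m², so allowable column load = 385.97 × 2.573 = 993.09 kN.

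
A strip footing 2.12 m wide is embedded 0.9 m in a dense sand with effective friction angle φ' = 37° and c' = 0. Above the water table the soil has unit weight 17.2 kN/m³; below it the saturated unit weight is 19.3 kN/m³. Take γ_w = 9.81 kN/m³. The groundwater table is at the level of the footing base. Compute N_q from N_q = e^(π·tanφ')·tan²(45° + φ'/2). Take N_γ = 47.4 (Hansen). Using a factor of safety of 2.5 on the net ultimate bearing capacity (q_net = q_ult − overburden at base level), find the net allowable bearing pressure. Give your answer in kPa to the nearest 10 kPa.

N_q = e^(π·tan37°)·tan²(63.5°) = 42.92.
q = γ·D_f = 17.2 × 0.9 = 15.48 kPa.
For the ½γBN_γ term take γ' = 19.3 − 9.81 = 9.49 kN/m³ (soil below base is submerged).
q·N_q = 15.48 × 42.92 = 664.4 kPa
0.5·γ·B·N_γ = 0.5 × 9.49 × 2.12 × 47.4 = 476.82 kPa
q_ult = 664.4 + 476.82 = 1141.2 kPa.
q_net = 1141.2 − 15.48 = 1125.7 kPa.
q_all(net) = 1125.7 / 2.5 = 450.29 kPa.

q_all(net) ≈ 450 kPa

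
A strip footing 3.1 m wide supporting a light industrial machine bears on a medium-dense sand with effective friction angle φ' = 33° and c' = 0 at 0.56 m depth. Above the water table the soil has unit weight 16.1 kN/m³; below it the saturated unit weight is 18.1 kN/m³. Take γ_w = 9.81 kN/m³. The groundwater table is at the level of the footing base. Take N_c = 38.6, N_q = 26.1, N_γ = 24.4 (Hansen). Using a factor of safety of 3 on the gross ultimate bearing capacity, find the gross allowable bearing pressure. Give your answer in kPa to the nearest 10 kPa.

q_all ≈ 180 kPa

Effective surcharge at the founding depth q = γ·D_f = 16.1 × 0.56 = 9.016 kPa.
The water table coincides with the base, so in the self-weight term γ → γ' = 8.29 kN/m³.
q_ult = q·N_q + 0.5·γ·B·N_γ
     = 9.016 × 26.1 + 0.5 × 8.29 × 3.1 × 24.4
     = 235.32 + 313.53 = 548.85 kPa.
q_all = 548.85 / 3 = 182.95 kPa.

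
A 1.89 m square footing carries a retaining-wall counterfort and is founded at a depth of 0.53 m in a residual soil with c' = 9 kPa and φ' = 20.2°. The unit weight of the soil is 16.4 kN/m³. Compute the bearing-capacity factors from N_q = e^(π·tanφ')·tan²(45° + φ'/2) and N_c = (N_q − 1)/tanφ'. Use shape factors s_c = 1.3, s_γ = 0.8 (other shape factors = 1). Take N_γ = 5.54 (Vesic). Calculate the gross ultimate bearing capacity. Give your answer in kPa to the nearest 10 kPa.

q_ult ≈ 300 kPa

tan20.2° = 0.3679, so N_q = e^(π×0.3679)·tan²(55.1°) = 3.177 × 2.055 = 6.53.
N_c = (6.53 − 1)/tan20.2° = 15.02.
Overburden at base level: q = 16.4 × 0.53 = 8.692 kPa.
Cohesion term c·N_c·s_c = 9 × 15.024 × 1.3 = 175.78 kPa; surcharge term q·N_q = 8.692 × 6.5278 = 56.74 kPa; self-weight term 0.5·γ·B·N_γ·s_γ = 0.5 × 16.4 × 1.89 × 5.54 × 0.8 = 68.687 kPa.
q_ult = 175.78 + 56.74 + 68.687 = 301.21 kPa.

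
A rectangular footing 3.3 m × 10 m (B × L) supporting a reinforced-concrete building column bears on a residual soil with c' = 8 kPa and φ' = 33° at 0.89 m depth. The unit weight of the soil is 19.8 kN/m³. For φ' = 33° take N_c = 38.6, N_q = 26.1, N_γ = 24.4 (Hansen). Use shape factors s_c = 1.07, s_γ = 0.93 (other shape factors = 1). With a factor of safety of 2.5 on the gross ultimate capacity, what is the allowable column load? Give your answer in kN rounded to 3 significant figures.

P_all ≈ 20200 kN

Effective surcharge at the founding depth q = γ·D_f = 19.8 × 0.89 = 17.622 kPa.
q_ult = c·N_c·s_c + q·N_q + 0.5·γ·B·N_γ·s_γ
     = 8 × 38.6 × 1.07 + 17.622 × 26.1 + 0.5 × 19.8 × 3.3 × 24.4 × 0.93
     = 330.42 + 459.93 + 741.35 = 1531.7 kPa.
Gross allowable pressure q_all = 1531.7 / 2.5 = 612.68 kPa.
Footing area = 33 m², so allowable column load = 612.68 × 33 = 20218 kN.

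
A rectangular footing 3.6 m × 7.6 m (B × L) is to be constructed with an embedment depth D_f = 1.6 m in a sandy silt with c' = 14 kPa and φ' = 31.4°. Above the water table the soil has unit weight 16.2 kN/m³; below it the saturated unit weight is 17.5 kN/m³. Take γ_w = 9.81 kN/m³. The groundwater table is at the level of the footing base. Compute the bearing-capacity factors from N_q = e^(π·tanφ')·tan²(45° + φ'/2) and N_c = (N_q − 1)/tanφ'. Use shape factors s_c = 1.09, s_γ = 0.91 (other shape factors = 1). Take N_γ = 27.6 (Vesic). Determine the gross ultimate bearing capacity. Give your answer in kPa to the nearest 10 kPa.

tan31.4° = 0.6104, so N_q = e^(π×0.6104)·tan²(60.7°) = 6.805 × 3.175 = 21.61.
N_c = (21.61 − 1)/tan31.4° = 33.76.
q = γ·D_f = 16.2 × 1.6 = 25.92 kPa.
For the ½γBN_γ term take γ' = 17.5 − 9.81 = 7.69 kN/m³ (soil below base is submerged).
c·N_c·s_c = 14 × 33.762 × 1.09 = 515.21 kPa
q·N_q = 25.92 × 21.608 = 560.09 kPa
0.5·γ·B·N_γ·s_γ = 0.5 × 7.69 × 3.6 × 27.6 × 0.91 = 347.66 kPa
q_ult = 515.21 + 560.09 + 347.66 = 1423 kPa.

q_ult ≈ 1420 kPa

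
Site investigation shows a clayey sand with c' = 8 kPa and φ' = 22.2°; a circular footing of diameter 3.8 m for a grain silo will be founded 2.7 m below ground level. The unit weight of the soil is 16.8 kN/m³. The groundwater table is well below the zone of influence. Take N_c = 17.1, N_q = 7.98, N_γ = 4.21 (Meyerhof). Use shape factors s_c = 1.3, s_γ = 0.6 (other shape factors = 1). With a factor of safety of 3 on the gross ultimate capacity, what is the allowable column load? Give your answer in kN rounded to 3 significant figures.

P_all ≈ 2350 kN

Effective surcharge at the founding depth q = γ·D_f = 16.8 × 2.7 = 45.36 kPa.
q_ult = c·N_c·s_c + q·N_q + 0.5·γ·B·N_γ·s_γ
     = 8 × 17.1 × 1.3 + 45.36 × 7.98 + 0.5 × 16.8 × 3.8 × 4.21 × 0.6
     = 177.84 + 361.97 + 80.63 = 620.44 kPa.
Gross allowable pressure q_all = 620.44 / 3 = 206.81 kPa.
Footing area = 11.3411 m², so allowable column load = 206.81 × 11.3411 = 2345.5 kN.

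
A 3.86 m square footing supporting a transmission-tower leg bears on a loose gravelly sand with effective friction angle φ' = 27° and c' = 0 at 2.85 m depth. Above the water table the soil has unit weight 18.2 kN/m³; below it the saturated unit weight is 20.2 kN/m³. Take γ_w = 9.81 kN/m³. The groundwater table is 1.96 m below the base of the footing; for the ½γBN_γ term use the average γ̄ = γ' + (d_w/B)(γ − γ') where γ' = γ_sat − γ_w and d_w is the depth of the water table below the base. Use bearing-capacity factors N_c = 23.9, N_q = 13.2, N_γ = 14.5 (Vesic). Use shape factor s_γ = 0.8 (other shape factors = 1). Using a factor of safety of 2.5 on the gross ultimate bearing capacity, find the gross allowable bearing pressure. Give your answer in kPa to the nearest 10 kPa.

q_all ≈ 400 kPa

Overburden at base level: q = 18.2 × 2.85 = 51.87 kPa.
The water table is 1.96 m below the base (< B = 3.86 m), so the ½γBN_γ term uses γ̄ = γ' + (d_w/B)(γ − γ') = 10.39 + (1.96/3.86)(18.2 − 10.39) = 14.356 kN/m³.
Surcharge term q·N_q = 51.87 × 13.2 = 684.68 kPa; self-weight term 0.5·γ·B·N_γ·s_γ = 0.5 × 14.356 × 3.86 × 14.5 × 0.8 = 321.4 kPa.
q_ult = 684.68 + 321.4 = 1006.1 kPa.
q_all = 1006.1 / 2.5 = 402.43 kPa.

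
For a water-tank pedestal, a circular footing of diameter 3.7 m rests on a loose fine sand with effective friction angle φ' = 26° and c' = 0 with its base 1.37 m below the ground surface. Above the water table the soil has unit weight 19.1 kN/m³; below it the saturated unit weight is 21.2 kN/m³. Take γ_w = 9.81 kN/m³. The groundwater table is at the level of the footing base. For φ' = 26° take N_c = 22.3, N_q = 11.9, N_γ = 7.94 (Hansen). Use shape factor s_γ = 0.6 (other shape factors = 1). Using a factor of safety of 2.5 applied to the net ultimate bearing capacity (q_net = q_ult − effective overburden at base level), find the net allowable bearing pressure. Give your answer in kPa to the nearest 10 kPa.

q_all(net) ≈ 150 kPa

q = γ·D_f = 19.1 × 1.37 = 26.167 kPa.
For the ½γBN_γ term take γ' = 21.2 − 9.81 = 11.39 kN/m³ (soil below base is submerged).
q·N_q = 26.167 × 11.9 = 311.39 kPa
0.5·γ·B·N_γ·s_γ = 0.5 × 11.39 × 3.7 × 7.94 × 0.6 = 100.38 kPa
q_ult = 311.39 + 100.38 = 411.77 kPa.
Net ultimate: q_net = 411.77 − 26.167 = 385.6 kPa.
q_all(net) = 385.6 / 2.5 = 154.24 kPa.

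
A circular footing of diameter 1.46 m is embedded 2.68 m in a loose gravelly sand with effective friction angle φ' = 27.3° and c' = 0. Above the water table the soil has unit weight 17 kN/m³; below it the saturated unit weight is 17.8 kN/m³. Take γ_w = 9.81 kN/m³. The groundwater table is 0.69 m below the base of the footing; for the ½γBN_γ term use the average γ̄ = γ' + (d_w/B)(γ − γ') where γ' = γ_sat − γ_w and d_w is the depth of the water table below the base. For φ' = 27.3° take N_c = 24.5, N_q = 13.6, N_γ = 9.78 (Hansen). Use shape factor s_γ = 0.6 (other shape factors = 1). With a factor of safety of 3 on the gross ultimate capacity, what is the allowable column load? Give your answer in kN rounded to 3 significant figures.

q = γ·D_f = 17 × 2.68 = 45.56 kPa.
γ' = 7.99 kN/m³; averaging over the depth B below the base, γ̄ = γ' + (d_w/B)(γ − γ') = 12.248 kN/m³.
q·N_q = 45.56 × 13.6 = 619.62 kPa
0.5·γ·B·N_γ·s_γ = 0.5 × 12.248 × 1.46 × 9.78 × 0.6 = 52.467 kPa
q_ult = 619.62 + 52.467 = 672.08 kPa.
Gross allowable pressure q_all = 672.08 / 3 = 224.03 kPa.
Footing area = 1.6742 m², so allowable column load = 224.03 × 1.6742 = 375.07 kN.

P_all ≈ 375 kN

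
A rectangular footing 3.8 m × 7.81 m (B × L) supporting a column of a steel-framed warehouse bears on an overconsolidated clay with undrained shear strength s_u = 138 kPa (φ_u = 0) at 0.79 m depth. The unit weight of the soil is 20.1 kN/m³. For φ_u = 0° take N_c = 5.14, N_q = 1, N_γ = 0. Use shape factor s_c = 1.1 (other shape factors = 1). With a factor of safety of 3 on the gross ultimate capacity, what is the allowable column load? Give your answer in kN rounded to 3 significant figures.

q = γ·D_f = 20.1 × 0.79 = 15.879 kPa.
c·N_c·s_c = 138 × 5.14 × 1.1 = 780.25 kPa
q·N_q = 15.879 × 1 = 15.879 kPa
q_ult = 780.25 + 15.879 = 796.13 kPa.
Gross allowable pressure q_all = 796.13 / 3 = 265.38 kPa.
Footing area = 29.678 m², so allowable column load = 265.38 × 29.678 = 7875.9 kN.

P_all ≈ 7880 kN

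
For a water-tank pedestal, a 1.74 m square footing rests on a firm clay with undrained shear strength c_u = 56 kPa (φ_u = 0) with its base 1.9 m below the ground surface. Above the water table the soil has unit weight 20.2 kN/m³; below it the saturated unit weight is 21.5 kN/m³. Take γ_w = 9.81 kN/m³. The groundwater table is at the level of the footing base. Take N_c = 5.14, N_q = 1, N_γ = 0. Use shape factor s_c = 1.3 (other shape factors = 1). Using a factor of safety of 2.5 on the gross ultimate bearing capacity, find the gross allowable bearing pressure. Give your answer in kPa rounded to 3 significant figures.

q_all ≈ 165 kPa

Effective surcharge at the founding depth q = γ·D_f = 20.2 × 1.9 = 38.38 kPa.
q_ult = c·N_c·s_c + q·N_q
     = 56 × 5.14 × 1.3 + 38.38 × 1
     = 374.19 + 38.38 = 412.57 kPa.
q_all = 412.57 / 2.5 = 165.03 kPa.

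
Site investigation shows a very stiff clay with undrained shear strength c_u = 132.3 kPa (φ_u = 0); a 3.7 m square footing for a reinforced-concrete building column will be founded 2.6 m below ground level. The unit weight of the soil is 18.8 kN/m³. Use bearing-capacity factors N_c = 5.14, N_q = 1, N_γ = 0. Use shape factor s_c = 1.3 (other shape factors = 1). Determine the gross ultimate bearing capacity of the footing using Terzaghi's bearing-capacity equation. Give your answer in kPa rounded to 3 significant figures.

q = γ·D_f = 18.8 × 2.6 = 48.88 kPa.
c·N_c·s_c = 132.3 × 5.14 × 1.3 = 884.03 kPa
q·N_q = 48.88 × 1 = 48.88 kPa
q_ult = 884.03 + 48.88 = 932.91 kPa.

q_ult ≈ 933 kPa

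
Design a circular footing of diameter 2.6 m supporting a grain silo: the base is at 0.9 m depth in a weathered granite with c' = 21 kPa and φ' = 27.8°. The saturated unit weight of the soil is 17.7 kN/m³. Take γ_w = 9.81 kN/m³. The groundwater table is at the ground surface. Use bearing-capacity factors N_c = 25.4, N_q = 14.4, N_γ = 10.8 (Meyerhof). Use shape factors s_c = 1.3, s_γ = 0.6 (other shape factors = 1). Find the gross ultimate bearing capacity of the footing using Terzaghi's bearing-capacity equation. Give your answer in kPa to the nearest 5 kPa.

γ' = 17.7 − 9.81 = 7.89 kN/m³ (submerged throughout). q = 7.89 × 0.9 = 7.101 kPa; the same γ' applies in the ½γBN_γ term.
c·N_c·s_c = 21 × 25.4 × 1.3 = 693.42 kPa
q·N_q = 7.101 × 14.4 = 102.25 kPa
0.5·γ·B·N_γ·s_γ = 0.5 × 7.89 × 2.6 × 10.8 × 0.6 = 66.465 kPa
q_ult = 693.42 + 102.25 + 66.465 = 862.14 kPa.

q_ult ≈ 860 kPa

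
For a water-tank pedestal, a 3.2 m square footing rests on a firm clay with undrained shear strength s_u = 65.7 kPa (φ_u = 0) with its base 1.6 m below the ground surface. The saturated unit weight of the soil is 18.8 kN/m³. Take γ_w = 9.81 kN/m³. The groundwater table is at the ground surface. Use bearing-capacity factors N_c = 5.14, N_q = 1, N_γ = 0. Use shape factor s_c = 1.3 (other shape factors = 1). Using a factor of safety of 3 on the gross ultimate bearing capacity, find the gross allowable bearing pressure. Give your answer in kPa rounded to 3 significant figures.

q_all ≈ 151 kPa

With the water table at the surface the whole profile is submerged: γ' = 18.8 − 9.81 = 8.99 kN/m³, so q = γ'·D_f = 14.384 kPa.
q_ult = c·N_c·s_c + q·N_q
     = 65.7 × 5.14 × 1.3 + 14.384 × 1
     = 439.01 + 14.384 = 453.39 kPa.
q_all = 453.39 / 3 = 151.13 kPa.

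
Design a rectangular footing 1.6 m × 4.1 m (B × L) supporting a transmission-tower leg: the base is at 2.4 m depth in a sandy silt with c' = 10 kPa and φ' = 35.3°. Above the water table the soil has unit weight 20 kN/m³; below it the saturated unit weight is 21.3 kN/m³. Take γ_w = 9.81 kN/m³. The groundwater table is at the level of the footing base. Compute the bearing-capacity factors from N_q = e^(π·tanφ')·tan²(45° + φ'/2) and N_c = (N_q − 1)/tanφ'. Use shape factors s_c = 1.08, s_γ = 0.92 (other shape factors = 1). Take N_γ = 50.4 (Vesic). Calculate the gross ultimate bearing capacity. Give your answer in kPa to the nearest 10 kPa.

tan35.3° = 0.708, so N_q = e^(π×0.708)·tan²(62.65°) = 9.248 × 3.738 = 34.57.
N_c = (34.57 − 1)/tan35.3° = 47.41.
Overburden at base level: q = 20 × 2.4 = 48 kPa.
Below the base the soil is submerged, so the ½γBN_γ term uses γ' = 21.3 − 9.81 = 11.49 kN/m³.
Cohesion term c·N_c·s_c = 10 × 47.406 × 1.08 = 511.99 kPa; surcharge term q·N_q = 48 × 34.565 = 1659.1 kPa; self-weight term 0.5·γ·B·N_γ·s_γ = 0.5 × 11.49 × 1.6 × 50.4 × 0.92 = 426.21 kPa.
q_ult = 511.99 + 1659.1 + 426.21 = 2597.3 kPa.

q_ult ≈ 2600 kPa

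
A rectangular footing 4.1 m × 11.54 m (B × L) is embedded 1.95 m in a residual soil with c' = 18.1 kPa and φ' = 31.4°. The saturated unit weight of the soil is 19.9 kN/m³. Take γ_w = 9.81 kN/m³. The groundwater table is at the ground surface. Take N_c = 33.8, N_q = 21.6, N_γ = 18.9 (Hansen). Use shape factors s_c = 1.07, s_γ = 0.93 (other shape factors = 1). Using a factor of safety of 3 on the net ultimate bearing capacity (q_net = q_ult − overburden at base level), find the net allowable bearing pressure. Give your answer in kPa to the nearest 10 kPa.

With the water table at the surface the whole profile is submerged: γ' = 19.9 − 9.81 = 10.09 kN/m³, so q = γ'·D_f = 19.675 kPa; the same γ' applies in the ½γBN_γ term.
q_ult = c·N_c·s_c + q·N_q + 0.5·γ·B·N_γ·s_γ
     = 18.1 × 33.8 × 1.07 + 19.675 × 21.6 + 0.5 × 10.09 × 4.1 × 18.9 × 0.93
     = 654.6 + 424.99 + 363.57 = 1443.2 kPa.
q_net = 1443.2 − 19.675 = 1423.5 kPa.
q_all(net) = 1423.5 / 3 = 474.5 kPa.

q_all(net) ≈ 470 kPa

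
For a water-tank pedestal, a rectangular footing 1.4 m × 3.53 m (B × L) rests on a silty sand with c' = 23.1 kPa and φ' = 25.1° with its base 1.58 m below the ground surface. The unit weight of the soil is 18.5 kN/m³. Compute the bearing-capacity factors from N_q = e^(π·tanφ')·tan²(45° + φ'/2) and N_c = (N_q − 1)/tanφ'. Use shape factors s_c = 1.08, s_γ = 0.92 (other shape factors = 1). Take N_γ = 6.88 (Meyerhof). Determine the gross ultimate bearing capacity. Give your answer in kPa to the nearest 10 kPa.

tan25.1° = 0.4684, so N_q = e^(π×0.4684)·tan²(57.55°) = 4.356 × 2.473 = 10.78.
N_c = (10.78 − 1)/tan25.1° = 20.87.
q = γ·D_f = 18.5 × 1.58 = 29.23 kPa.
c·N_c·s_c = 23.1 × 20.867 × 1.08 = 520.6 kPa
q·N_q = 29.23 × 10.775 = 314.95 kPa
0.5·γ·B·N_γ·s_γ = 0.5 × 18.5 × 1.4 × 6.88 × 0.92 = 81.968 kPa
q_ult = 520.6 + 314.95 + 81.968 = 917.53 kPa.

q_ult ≈ 920 kPa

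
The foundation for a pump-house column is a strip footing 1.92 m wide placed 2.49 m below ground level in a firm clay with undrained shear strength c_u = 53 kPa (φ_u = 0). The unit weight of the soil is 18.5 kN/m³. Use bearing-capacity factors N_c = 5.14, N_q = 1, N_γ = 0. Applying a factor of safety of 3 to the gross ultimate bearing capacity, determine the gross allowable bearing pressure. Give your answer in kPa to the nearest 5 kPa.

q = γ·D_f = 18.5 × 2.49 = 46.065 kPa.
c·N_c = 53 × 5.14 = 272.42 kPa
q·N_q = 46.065 × 1 = 46.065 kPa
q_ult = 272.42 + 46.065 = 318.48 kPa.
q_all = q_ult / FS = 318.48 / 3 = 106.16 kPa.

q_all ≈ 105 kPa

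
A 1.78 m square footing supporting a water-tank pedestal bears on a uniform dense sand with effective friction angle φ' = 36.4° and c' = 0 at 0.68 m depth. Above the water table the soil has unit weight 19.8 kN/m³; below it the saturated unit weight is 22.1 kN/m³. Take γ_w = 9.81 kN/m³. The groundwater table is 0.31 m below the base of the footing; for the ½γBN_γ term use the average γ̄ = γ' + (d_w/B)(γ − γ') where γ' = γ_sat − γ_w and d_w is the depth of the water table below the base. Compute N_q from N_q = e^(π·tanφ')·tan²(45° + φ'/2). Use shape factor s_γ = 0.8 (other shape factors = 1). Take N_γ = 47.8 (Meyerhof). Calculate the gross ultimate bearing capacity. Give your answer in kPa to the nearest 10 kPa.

q_ult ≈ 1000 kPa

tan36.4° = 0.7373, so N_q = e^(π×0.7373)·tan²(63.2°) = 10.137 × 3.919 = 39.73.
Overburden at base level: q = 19.8 × 0.68 = 13.464 kPa.
The water table is 0.31 m below the base (< B = 1.78 m), so the ½γBN_γ term uses γ̄ = γ' + (d_w/B)(γ − γ') = 12.29 + (0.31/1.78)(19.8 − 12.29) = 13.598 kN/m³.
Surcharge term q·N_q = 13.464 × 39.727 = 534.89 kPa; self-weight term 0.5·γ·B·N_γ·s_γ = 0.5 × 13.598 × 1.78 × 47.8 × 0.8 = 462.79 kPa.
q_ult = 534.89 + 462.79 = 997.67 kPa.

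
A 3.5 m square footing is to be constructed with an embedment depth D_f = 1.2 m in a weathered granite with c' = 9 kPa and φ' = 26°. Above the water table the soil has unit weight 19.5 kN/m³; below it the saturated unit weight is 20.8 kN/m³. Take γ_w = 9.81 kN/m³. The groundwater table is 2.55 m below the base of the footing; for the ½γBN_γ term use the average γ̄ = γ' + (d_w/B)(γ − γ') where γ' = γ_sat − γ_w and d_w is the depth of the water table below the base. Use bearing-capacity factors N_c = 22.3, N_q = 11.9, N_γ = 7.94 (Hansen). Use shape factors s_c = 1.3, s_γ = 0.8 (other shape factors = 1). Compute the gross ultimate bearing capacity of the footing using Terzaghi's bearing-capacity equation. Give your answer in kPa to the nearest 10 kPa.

q_ult ≈ 730 kPa

q = γ·D_f = 19.5 × 1.2 = 23.4 kPa.
γ' = 10.99 kN/m³; averaging over the depth B below the base, γ̄ = γ' + (d_w/B)(γ − γ') = 17.19 kN/m³.
c·N_c·s_c = 9 × 22.3 × 1.3 = 260.91 kPa
q·N_q = 23.4 × 11.9 = 278.46 kPa
0.5·γ·B·N_γ·s_γ = 0.5 × 17.19 × 3.5 × 7.94 × 0.8 = 191.09 kPa
q_ult = 260.91 + 278.46 + 191.09 = 730.46 kPa.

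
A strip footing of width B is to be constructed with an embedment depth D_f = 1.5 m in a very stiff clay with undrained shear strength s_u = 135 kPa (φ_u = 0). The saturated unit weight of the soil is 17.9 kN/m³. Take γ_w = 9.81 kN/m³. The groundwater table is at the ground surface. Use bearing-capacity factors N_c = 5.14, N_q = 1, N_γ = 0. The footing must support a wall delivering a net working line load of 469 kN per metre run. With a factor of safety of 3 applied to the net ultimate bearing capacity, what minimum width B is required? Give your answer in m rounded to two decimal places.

With the water table at the surface the whole profile is submerged: γ' = 17.9 − 9.81 = 8.09 kN/m³, so q = γ'·D_f = 12.135 kPa.
q_ult = c·N_c + q·N_q
     = 135 × 5.14 + 12.135 × 1
     = 693.9 + 12.135 = 706.03 kPa.
For φ = 0 the ½γBN_γ term vanishes, so q_ult is independent of B. q_net = 706.03 − 12.135 = 693.9 kPa; q_all(net) = 693.9/3 = 231.3 kPa.
Required width B = w / q_all(net) = 469 / 231.3 = 2.028 m.

B = 2.03 m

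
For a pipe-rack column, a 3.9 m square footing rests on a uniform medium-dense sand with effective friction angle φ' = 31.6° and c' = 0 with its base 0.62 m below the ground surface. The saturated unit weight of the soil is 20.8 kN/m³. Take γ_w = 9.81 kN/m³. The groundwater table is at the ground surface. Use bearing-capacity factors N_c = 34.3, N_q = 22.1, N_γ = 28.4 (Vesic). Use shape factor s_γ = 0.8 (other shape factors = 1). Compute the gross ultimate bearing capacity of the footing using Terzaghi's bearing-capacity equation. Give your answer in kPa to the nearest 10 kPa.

With the water table at the surface the whole profile is submerged: γ' = 20.8 − 9.81 = 10.99 kN/m³, so q = γ'·D_f = 6.8138 kPa; the same γ' applies in the ½γBN_γ term.
q_ult = q·N_q + 0.5·γ·B·N_γ·s_γ
     = 6.8138 × 22.1 + 0.5 × 10.99 × 3.9 × 28.4 × 0.8
     = 150.58 + 486.9 = 637.49 kPa.

q_ult ≈ 640 kPa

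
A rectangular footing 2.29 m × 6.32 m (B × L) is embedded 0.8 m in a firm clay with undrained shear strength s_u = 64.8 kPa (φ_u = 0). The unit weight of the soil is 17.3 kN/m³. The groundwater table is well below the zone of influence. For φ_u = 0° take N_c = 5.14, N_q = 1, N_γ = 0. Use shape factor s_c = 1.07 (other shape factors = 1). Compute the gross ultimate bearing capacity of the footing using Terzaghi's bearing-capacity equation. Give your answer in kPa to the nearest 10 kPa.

q = γ·D_f = 17.3 × 0.8 = 13.84 kPa.
c·N_c·s_c = 64.8 × 5.14 × 1.07 = 356.39 kPa
q·N_q = 13.84 × 1 = 13.84 kPa
q_ult = 356.39 + 13.84 = 370.23 kPa.

q_ult ≈ 370 kPa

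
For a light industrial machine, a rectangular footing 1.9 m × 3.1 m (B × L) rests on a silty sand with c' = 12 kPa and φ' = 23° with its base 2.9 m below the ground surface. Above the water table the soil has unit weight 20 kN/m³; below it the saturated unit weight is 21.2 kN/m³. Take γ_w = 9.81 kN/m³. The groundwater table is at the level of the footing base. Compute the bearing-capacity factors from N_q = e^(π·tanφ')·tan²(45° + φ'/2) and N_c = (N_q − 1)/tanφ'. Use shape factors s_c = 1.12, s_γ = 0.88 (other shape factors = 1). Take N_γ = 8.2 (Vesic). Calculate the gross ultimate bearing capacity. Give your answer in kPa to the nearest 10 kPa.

q_ult ≈ 820 kPa

tan23° = 0.4245, so N_q = e^(π×0.4245)·tan²(56.5°) = 3.794 × 2.283 = 8.66.
N_c = (8.66 − 1)/tan23° = 18.05.
q = γ·D_f = 20 × 2.9 = 58 kPa.
For the ½γBN_γ term take γ' = 21.2 − 9.81 = 11.39 kN/m³ (soil below base is submerged).
c·N_c·s_c = 12 × 18.049 × 1.12 = 242.57 kPa
q·N_q = 58 × 8.6612 = 502.35 kPa
0.5·γ·B·N_γ·s_γ = 0.5 × 11.39 × 1.9 × 8.2 × 0.88 = 78.081 kPa
q_ult = 242.57 + 502.35 + 78.081 = 823 kPa.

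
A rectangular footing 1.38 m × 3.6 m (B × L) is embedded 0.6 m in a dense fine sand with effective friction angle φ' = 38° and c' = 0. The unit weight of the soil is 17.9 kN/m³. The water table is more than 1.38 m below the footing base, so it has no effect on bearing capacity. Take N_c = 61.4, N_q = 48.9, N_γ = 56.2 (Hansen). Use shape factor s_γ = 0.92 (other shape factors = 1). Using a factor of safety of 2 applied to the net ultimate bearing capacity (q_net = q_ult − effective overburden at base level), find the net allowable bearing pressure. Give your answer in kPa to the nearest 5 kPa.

q_all(net) ≈ 575 kPa

Effective surcharge at the founding depth q = γ·D_f = 17.9 × 0.6 = 10.74 kPa.
q_ult = q·N_q + 0.5·γ·B·N_γ·s_γ
     = 10.74 × 48.9 + 0.5 × 17.9 × 1.38 × 56.2 × 0.92
     = 525.19 + 638.6 = 1163.8 kPa.
Net ultimate: q_net = 1163.8 − 10.74 = 1153 kPa.
q_all(net) = 1153 / 2 = 576.52 kPa.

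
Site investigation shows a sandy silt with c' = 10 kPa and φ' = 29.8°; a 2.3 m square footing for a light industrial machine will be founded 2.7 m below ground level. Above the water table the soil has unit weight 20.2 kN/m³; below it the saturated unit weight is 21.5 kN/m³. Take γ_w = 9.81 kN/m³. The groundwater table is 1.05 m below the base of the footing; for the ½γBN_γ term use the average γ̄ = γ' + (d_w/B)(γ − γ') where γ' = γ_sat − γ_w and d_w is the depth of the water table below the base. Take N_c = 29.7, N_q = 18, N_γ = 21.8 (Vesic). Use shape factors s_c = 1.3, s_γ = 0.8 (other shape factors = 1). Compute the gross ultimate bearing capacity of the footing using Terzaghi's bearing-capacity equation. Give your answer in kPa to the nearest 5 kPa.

q_ult ≈ 1680 kPa

Effective surcharge at the founding depth q = γ·D_f = 20.2 × 2.7 = 54.54 kPa.
With d_w = 1.05 m < B, γ̄ = 11.69 + (1.05/2.3) × (20.2 − 11.69) = 15.575 kN/m³.
q_ult = c·N_c·s_c + q·N_q + 0.5·γ·B·N_γ·s_γ
     = 10 × 29.7 × 1.3 + 54.54 × 18 + 0.5 × 15.575 × 2.3 × 21.8 × 0.8
     = 386.1 + 981.72 + 312.37 = 1680.2 kPa.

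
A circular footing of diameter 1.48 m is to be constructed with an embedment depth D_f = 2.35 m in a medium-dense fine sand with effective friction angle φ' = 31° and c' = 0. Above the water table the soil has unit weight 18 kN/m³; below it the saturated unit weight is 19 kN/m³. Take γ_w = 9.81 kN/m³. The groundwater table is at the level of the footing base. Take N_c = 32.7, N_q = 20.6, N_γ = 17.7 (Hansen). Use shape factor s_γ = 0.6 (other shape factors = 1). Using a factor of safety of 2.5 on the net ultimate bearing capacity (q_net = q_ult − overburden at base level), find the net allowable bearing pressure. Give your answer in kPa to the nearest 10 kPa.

Overburden at base level: q = 18 × 2.35 = 42.3 kPa.
Below the base the soil is submerged, so the ½γBN_γ term uses γ' = 19 − 9.81 = 9.19 kN/m³.
Surcharge term q·N_q = 42.3 × 20.6 = 871.38 kPa; self-weight term 0.5·γ·B·N_γ·s_γ = 0.5 × 9.19 × 1.48 × 17.7 × 0.6 = 72.222 kPa.
q_ult = 871.38 + 72.222 = 943.6 kPa.
q_net = 943.6 − 42.3 = 901.3 kPa.
q_all(net) = 901.3 / 2.5 = 360.52 kPa.

q_all(net) ≈ 360 kPa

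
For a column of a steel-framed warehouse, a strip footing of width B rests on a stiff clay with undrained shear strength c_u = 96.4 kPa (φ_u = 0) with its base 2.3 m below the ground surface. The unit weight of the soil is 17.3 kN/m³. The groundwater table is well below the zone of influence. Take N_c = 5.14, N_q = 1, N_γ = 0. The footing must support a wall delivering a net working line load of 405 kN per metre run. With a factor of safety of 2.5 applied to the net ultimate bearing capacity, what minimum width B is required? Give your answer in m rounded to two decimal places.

B = 2.04 m

Overburden at base level: q = 17.3 × 2.3 = 39.79 kPa.
Cohesion term c·N_c = 96.4 × 5.14 = 495.5 kPa; surcharge term q·N_q = 39.79 × 1 = 39.79 kPa.
q_ult = 495.5 + 39.79 = 535.29 kPa.
For φ = 0 the ½γBN_γ term vanishes, so q_ult is independent of B. q_net = 535.29 − 39.79 = 495.5 kPa; q_all(net) = 495.5/2.5 = 198.2 kPa.
Required width B = w / q_all(net) = 405 / 198.2 = 2.043 m.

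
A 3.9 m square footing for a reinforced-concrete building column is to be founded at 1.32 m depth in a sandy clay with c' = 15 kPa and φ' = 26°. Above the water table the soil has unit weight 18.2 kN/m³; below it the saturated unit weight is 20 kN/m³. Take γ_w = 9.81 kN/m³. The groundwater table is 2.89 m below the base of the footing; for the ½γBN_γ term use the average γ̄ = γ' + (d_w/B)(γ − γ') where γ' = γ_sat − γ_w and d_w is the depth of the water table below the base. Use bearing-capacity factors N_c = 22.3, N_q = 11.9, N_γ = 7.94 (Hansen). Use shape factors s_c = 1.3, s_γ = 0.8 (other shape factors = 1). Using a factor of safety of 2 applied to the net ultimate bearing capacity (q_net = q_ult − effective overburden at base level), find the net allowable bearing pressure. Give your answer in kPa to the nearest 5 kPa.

Overburden at base level: q = 18.2 × 1.32 = 24.024 kPa.
The water table is 2.89 m below the base (< B = 3.9 m), so the ½γBN_γ term uses γ̄ = γ' + (d_w/B)(γ − γ') = 10.19 + (2.89/3.9)(18.2 − 10.19) = 16.126 kN/m³.
Cohesion term c·N_c·s_c = 15 × 22.3 × 1.3 = 434.85 kPa; surcharge term q·N_q = 24.024 × 11.9 = 285.89 kPa; self-weight term 0.5·γ·B·N_γ·s_γ = 0.5 × 16.126 × 3.9 × 7.94 × 0.8 = 199.74 kPa.
q_ult = 434.85 + 285.89 + 199.74 = 920.47 kPa.
Net ultimate: q_net = 920.47 − 24.024 = 896.45 kPa.
q_all(net) = 896.45 / 2 = 448.22 kPa.

q_all(net) ≈ 450 kPa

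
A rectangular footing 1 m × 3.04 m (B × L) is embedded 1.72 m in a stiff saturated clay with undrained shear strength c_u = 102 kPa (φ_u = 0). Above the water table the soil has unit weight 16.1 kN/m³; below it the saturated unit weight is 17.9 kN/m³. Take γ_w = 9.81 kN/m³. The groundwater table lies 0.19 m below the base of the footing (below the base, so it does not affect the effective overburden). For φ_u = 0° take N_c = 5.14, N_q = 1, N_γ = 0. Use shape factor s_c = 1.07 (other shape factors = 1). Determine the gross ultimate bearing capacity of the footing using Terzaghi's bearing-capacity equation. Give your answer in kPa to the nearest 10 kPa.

q_ult ≈ 590 kPa

q = γ·D_f = 16.1 × 1.72 = 27.692 kPa.
c·N_c·s_c = 102 × 5.14 × 1.07 = 560.98 kPa
q·N_q = 27.692 × 1 = 27.692 kPa
q_ult = 560.98 + 27.692 = 588.67 kPa.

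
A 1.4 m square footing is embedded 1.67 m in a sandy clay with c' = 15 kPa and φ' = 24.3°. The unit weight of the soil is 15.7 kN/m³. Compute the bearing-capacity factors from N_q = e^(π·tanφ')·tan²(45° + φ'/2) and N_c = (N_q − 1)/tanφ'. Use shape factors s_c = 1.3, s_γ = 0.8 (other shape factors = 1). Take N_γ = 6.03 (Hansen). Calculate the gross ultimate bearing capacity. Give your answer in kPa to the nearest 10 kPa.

q_ult ≈ 700 kPa

tan24.3° = 0.4515, so N_q = e^(π×0.4515)·tan²(57.15°) = 4.131 × 2.399 = 9.91.
N_c = (9.91 − 1)/tan24.3° = 19.73.
Effective surcharge at the founding depth q = γ·D_f = 15.7 × 1.67 = 26.219 kPa.
q_ult = c·N_c·s_c + q·N_q + 0.5·γ·B·N_γ·s_γ
     = 15 × 19.729 × 1.3 + 26.219 × 9.9081 + 0.5 × 15.7 × 1.4 × 6.03 × 0.8
     = 384.72 + 259.78 + 53.016 = 697.51 kPa.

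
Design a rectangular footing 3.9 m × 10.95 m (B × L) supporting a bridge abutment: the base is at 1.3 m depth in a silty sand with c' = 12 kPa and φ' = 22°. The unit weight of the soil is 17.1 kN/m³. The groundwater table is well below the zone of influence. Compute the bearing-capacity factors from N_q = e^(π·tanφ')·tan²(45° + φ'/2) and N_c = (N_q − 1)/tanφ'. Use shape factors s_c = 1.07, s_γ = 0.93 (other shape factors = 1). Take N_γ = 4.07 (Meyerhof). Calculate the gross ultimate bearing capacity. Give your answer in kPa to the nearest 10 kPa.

q_ult ≈ 520 kPa

tan22° = 0.404, so N_q = e^(π×0.404)·tan²(56°) = 3.558 × 2.198 = 7.82.
N_c = (7.82 − 1)/tan22° = 16.88.
Effective surcharge at the founding depth q = γ·D_f = 17.1 × 1.3 = 22.23 kPa.
q_ult = c·N_c·s_c + q·N_q + 0.5·γ·B·N_γ·s_γ
     = 12 × 16.883 × 1.07 + 22.23 × 7.8211 + 0.5 × 17.1 × 3.9 × 4.07 × 0.93
     = 216.78 + 173.86 + 126.21 = 516.85 kPa.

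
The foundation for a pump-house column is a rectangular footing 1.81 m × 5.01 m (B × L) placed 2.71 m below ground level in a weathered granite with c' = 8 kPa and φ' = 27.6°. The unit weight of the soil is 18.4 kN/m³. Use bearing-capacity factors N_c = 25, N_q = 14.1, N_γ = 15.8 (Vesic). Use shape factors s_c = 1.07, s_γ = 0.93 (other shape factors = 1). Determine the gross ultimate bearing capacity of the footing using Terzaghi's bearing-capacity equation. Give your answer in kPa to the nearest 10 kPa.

q = γ·D_f = 18.4 × 2.71 = 49.864 kPa.
c·N_c·s_c = 8 × 25 × 1.07 = 214 kPa
q·N_q = 49.864 × 14.1 = 703.08 kPa
0.5·γ·B·N_γ·s_γ = 0.5 × 18.4 × 1.81 × 15.8 × 0.93 = 244.68 kPa
q_ult = 214 + 703.08 + 244.68 = 1161.8 kPa.

q_ult ≈ 1160 kPa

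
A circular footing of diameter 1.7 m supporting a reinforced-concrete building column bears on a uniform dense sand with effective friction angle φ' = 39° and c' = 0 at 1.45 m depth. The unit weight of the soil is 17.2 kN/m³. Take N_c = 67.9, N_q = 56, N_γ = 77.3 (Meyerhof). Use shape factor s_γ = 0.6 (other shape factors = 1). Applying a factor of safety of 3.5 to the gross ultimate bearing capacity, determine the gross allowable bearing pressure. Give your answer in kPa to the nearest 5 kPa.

Overburden at base level: q = 17.2 × 1.45 = 24.94 kPa.
Surcharge term q·N_q = 24.94 × 56 = 1396.6 kPa; self-weight term 0.5·γ·B·N_γ·s_γ = 0.5 × 17.2 × 1.7 × 77.3 × 0.6 = 678.08 kPa.
q_ult = 1396.6 + 678.08 = 2074.7 kPa.
q_all = q_ult / FS = 2074.7 / 3.5 = 592.78 kPa.

q_all ≈ 595 kPa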